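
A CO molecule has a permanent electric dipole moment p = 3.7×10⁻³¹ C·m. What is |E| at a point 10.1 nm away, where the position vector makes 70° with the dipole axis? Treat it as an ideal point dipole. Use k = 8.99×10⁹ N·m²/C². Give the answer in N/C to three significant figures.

At angle θ the dipole field magnitude is E = (kp/r³)·√(1 + 3cos²θ).
kp/r³ = (8.99×10⁹)(3.70×10⁻³¹) / (1.01×10⁻⁸)³ = 3228 N/C.
√(1 + 3cos²70°) = √(1 + 3·0.1170) = √1.3509 ≈ 1.1623.
E ≈ 3228 × 1.162 = 3752 N/C.

E ≈ 3750 N/C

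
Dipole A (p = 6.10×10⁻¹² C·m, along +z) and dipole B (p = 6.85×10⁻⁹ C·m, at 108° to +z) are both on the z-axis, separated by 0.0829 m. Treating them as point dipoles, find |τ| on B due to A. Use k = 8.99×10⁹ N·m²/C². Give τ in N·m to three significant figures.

The second dipole sits on the axis of the first, so the field there is axial: E₁ = 2kp₁/r³ along +z.
E₁ = 2(8.99×10⁹)(6.10×10⁻¹²)/(0.0829)³ = 192.5 N/C.
Torque on the second dipole: τ = p₂ E₁ sinθ.
τ = (6.85×10⁻⁹)(192.5)·sin108° = 1.254×10⁻⁶ N·m.

τ ≈ 1.25×10⁻⁶ N·m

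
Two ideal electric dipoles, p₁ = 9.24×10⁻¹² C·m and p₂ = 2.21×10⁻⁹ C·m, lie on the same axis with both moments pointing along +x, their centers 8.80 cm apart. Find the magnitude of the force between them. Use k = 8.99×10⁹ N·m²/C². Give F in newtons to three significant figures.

On-axis field of dipole 1 at distance r: E = 2kp₁/r³. Force on dipole 2 is F = p₂·dE/dr (gradient along axis).
dE/dr = −6kp₁/r⁴, so |F| = 6kp₁p₂/r⁴ (attractive for aligned moments).
F = 6(8.99×10⁹)(9.24×10⁻¹²)(2.21×10⁻⁹)/(0.0880)⁴ = 1.837×10⁻⁵ N.

F ≈ 1.84×10⁻⁵ N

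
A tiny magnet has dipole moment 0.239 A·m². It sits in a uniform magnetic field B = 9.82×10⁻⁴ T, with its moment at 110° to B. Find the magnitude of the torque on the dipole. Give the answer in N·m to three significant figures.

Torque on a magnetic dipole: τ = mB sinθ.
τ = (0.239)(9.82×10⁻⁴)·sin110° = 2.205×10⁻⁴ N·m.

τ ≈ 2.21×10⁻⁴ N·m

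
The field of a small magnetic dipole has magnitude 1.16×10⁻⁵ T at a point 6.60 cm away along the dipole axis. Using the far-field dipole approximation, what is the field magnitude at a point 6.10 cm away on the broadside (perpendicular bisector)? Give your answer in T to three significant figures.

B ≈ 7.35×10⁻⁶ T

Dipole fields scale as 1/r³ in the far field.
The axial field is twice the equatorial field at the same r, so the geometry factor is 1/2.
B₂ = B₁ · (1/2) · (r₁/r₂)³ = 1.16×10⁻⁵ · 0.5 · (6.60/6.10)³.
(r₁/r₂)³ = (1.082)³ = 1.267.
B₂ ≈ 7.346×10⁻⁶ T.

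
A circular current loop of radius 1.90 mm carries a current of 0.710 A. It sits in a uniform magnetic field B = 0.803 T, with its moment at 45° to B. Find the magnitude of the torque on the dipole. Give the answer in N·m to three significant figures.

Magnetic moment m = IA = Iπa² = (0.710)·π·(0.00190)² = 8.052×10⁻⁶ A·m².
Torque on a magnetic dipole: τ = mB sinθ.
τ = (8.052×10⁻⁶)(0.803)·sin45° = 4.572×10⁻⁶ N·m.

τ ≈ 4.57×10⁻⁶ N·m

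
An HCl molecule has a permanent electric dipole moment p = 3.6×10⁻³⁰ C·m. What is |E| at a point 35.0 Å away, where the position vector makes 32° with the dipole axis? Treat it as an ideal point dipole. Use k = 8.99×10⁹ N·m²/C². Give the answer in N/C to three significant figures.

E ≈ 1.34×10⁶ N/C

At angle θ the dipole field magnitude is E = (kp/r³)·√(1 + 3cos²θ).
kp/r³ = (8.99×10⁹)(3.60×10⁻³⁰) / (3.50×10⁻⁹)³ = 7.548×10⁵ N/C.
√(1 + 3cos²32°) = √(1 + 3·0.7192) = √3.1576 ≈ 1.7770.
E ≈ 7.548×10⁵ × 1.777 = 1.341×10⁶ N/C.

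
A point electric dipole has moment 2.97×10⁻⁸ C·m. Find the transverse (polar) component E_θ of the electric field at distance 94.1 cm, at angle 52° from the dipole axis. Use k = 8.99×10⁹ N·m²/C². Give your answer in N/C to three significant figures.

For a dipole, E_θ = (kp sinθ)/r³.
kp/r³ = (8.99×10⁹)(2.97×10⁻⁸)/(0.941)³ = 320.4 N/C.
E_θ = 320.4·sin52° = 252.5 N/C.

E_θ ≈ 253 N/C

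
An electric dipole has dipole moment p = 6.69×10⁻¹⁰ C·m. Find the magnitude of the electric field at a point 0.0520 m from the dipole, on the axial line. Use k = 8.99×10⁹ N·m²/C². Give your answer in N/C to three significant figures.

On the dipole axis E = 2kp/r³.
E = 2·(8.99×10⁹)(6.69×10⁻¹⁰) / (0.0520)³ = 8.555×10⁴ N/C.

E ≈ 8.55×10⁴ N/C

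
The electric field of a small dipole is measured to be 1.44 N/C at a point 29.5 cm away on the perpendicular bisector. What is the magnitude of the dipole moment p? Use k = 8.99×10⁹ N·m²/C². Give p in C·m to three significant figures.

p ≈ 4.11×10⁻¹² C·m

In the equatorial plane E = kp/r³, so p = Er³/(k).
p = (1.44)·(0.295)³ / (8.99×10⁹) = 4.112×10⁻¹² C·m.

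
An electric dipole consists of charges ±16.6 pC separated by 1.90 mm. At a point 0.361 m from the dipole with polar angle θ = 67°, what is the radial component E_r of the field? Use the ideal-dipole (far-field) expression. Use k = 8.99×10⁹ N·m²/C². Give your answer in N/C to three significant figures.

Dipole moment p = qd = (1.66×10⁻¹¹ C)(0.00190 m) = 3.154×10⁻¹⁴ C·m.
For a dipole, E_r = (2kp cosθ)/r³.
kp/r³ = (8.99×10⁹)(3.154×10⁻¹⁴)/(0.361)³ = 0.006027 N/C.
E_r = 2·0.006027·cos67° = 0.004710 N/C.

E_r ≈ 0.00471 N/C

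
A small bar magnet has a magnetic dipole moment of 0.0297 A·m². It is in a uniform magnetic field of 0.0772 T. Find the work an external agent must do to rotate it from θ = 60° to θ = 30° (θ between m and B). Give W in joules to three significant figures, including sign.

W ≈ -8.39×10⁻⁴ J

W_ext = ΔU = −mB cosθ₂ + mB cosθ₁ = mB(cosθ₁ − cosθ₂).
W = (0.0297)(0.0772)·(cos60° − cos30°) = (0.002293)·(-0.3660) = -8.392×10⁻⁴ J.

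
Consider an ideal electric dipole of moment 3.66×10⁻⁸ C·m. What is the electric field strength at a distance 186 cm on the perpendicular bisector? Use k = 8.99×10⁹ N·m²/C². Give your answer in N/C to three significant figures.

On the perpendicular bisector E = kp/r³ (half the axial value at the same distance).
E = (8.99×10⁹)(3.66×10⁻⁸) / (1.86)³ = 51.13 N/C.

E ≈ 51.1 N/C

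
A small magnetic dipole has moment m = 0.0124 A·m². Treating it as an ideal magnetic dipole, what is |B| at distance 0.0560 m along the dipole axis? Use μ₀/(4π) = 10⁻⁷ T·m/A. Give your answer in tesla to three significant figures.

B ≈ 1.41×10⁻⁵ T

On axis B = (μ₀/4π)·2m/r³.
B = 2·(10⁻⁷)·(0.0124) / (0.0560)³ = 1.412×10⁻⁵ T.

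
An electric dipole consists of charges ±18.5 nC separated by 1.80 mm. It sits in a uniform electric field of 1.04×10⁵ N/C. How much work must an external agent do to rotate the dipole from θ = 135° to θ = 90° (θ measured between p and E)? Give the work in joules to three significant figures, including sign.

W ≈ -2.45×10⁻⁶ J

Dipole moment p = qd = (1.85×10⁻⁸ C)(0.00180 m) = 3.33×10⁻¹¹ C·m.
W_ext = ΔU = U(θ₂) − U(θ₁) = −pE cosθ₂ − (−pE cosθ₁) = pE(cosθ₁ − cosθ₂).
W = (3.33×10⁻¹¹)(1.04×10⁵)·(cos135° − cos90°) = (3.463×10⁻⁶)·(-0.7071) = -2.449×10⁻⁶ J.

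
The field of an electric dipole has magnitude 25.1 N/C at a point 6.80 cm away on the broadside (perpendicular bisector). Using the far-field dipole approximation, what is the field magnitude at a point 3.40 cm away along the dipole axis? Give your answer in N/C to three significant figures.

Dipole fields scale as 1/r³ in the far field.
The axial field is twice the equatorial field at the same r, so the geometry factor is 2/1.
E₂ = E₁ · (2/1) · (r₁/r₂)³ = 25.1 · 2 · (6.80/3.40)³.
(r₁/r₂)³ = (2)³ = 8.
E₂ ≈ 401.6 N/C.

E ≈ 402 N/C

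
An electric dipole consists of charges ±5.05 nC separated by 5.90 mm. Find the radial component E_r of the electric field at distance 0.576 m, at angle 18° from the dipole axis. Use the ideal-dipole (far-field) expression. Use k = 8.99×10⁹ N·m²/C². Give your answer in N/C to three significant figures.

Dipole moment p = qd = (5.05×10⁻⁹ C)(0.00590 m) = 2.98×10⁻¹¹ C·m.
For a dipole, E_r = (2kp cosθ)/r³.
kp/r³ = (8.99×10⁹)(2.98×10⁻¹¹)/(0.576)³ = 1.402 N/C.
E_r = 2·1.402·cos18° = 2.667 N/C.

E_r ≈ 2.67 N/C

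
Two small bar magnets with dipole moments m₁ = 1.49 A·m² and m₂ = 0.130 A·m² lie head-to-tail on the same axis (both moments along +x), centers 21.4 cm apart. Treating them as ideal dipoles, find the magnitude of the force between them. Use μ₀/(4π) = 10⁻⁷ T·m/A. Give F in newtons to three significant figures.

F ≈ 5.54×10⁻⁵ N

On-axis B of dipole 1: B = (μ₀/4π)·2m₁/r³. Force on dipole 2: F = m₂·dB/dr.
dB/dr = −(μ₀/4π)·6m₁/r⁴, so |F| = (μ₀/4π)·6m₁m₂/r⁴.
F = 6(10⁻⁷)(1.49)(0.130)/(0.214)⁴ = 5.541×10⁻⁵ N.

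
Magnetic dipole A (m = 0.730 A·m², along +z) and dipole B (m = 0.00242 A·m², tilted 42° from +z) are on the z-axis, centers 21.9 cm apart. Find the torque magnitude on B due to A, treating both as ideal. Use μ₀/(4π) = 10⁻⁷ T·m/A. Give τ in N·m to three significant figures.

τ ≈ 2.25×10⁻⁸ N·m

Dipole B is on the axis of dipole A, so B₁ there is axial: B₁ = (μ₀/4π)·2m₁/r³ along +z.
B₁ = 2(10⁻⁷)(0.730)/(0.219)³ = 1.390×10⁻⁵ T.
τ = m₂ B₁ sinθ.
τ = (0.00242)(1.390×10⁻⁵)·sin42° = 2.251×10⁻⁸ N·m.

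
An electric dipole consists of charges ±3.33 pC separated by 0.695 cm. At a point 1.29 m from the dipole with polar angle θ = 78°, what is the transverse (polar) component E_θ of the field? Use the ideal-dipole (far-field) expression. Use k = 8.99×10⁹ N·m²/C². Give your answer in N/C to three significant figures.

Dipole moment p = qd = (3.33×10⁻¹² C)(0.00695 m) = 2.314×10⁻¹⁴ C·m.
For a dipole, E_θ = (kp sinθ)/r³.
kp/r³ = (8.99×10⁹)(2.314×10⁻¹⁴)/(1.29)³ = 9.691×10⁻⁵ N/C.
E_θ = 9.691×10⁻⁵·sin78° = 9.479×10⁻⁵ N/C.

E_θ ≈ 9.48×10⁻⁵ N/C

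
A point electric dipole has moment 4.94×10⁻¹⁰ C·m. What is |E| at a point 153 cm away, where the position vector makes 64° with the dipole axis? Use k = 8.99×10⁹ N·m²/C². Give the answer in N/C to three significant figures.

E ≈ 1.56 N/C

At angle θ the dipole field magnitude is E = (kp/r³)·√(1 + 3cos²θ).
kp/r³ = (8.99×10⁹)(4.94×10⁻¹⁰) / (1.53)³ = 1.240 N/C.
√(1 + 3cos²64°) = √(1 + 3·0.1922) = √1.5765 ≈ 1.2556.
E ≈ 1.240 × 1.256 = 1.557 N/C.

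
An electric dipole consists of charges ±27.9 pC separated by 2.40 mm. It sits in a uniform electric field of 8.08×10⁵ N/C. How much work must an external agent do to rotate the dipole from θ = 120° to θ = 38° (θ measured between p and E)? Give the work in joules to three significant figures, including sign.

W ≈ -6.97×10⁻⁸ J

Dipole moment p = qd = (2.79×10⁻¹¹ C)(0.00240 m) = 6.696×10⁻¹⁴ C·m.
W_ext = ΔU = U(θ₂) − U(θ₁) = −pE cosθ₂ − (−pE cosθ₁) = pE(cosθ₁ − cosθ₂).
W = (6.696×10⁻¹⁴)(8.08×10⁵)·(cos120° − cos38°) = (5.410×10⁻⁸)·(-1.2880) = -6.969×10⁻⁸ J.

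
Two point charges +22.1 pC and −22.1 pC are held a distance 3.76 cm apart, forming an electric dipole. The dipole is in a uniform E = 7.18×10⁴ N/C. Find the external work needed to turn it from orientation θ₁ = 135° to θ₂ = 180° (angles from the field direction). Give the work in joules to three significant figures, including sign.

Dipole moment p = qd = (2.21×10⁻¹¹ C)(0.0376 m) = 8.31×10⁻¹³ C·m.
W_ext = ΔU = U(θ₂) − U(θ₁) = −pE cosθ₂ − (−pE cosθ₁) = pE(cosθ₁ − cosθ₂).
W = (8.31×10⁻¹³)(7.18×10⁴)·(cos135° − cos180°) = (5.967×10⁻⁸)·(+0.2929) = 1.748×10⁻⁸ J.

W ≈ 1.75×10⁻⁸ J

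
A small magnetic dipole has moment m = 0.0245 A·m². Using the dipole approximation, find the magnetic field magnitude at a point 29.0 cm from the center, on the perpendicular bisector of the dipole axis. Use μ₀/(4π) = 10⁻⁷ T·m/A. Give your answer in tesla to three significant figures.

B ≈ 1.00×10⁻⁷ T

In the equatorial plane B = (μ₀/4π)·m/r³ (half the axial value).
B = (10⁻⁷)·(0.0245) / (0.290)³ = 1.005×10⁻⁷ T.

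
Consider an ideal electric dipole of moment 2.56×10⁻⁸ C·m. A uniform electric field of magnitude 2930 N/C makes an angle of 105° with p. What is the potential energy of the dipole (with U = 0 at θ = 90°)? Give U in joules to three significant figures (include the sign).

U = −p·E = −pE cosθ.
U = −(2.56×10⁻⁸)(2930)·cos105° = 1.941×10⁻⁵ J.

U ≈ 1.94×10⁻⁵ J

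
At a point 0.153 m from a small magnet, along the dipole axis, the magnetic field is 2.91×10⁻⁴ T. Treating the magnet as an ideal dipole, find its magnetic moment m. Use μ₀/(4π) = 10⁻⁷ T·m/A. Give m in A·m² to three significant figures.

m ≈ 5.21 A·m²

On axis B = (μ₀/4π)·2m/r³, so m = Br³·4π/(μ₀·2).
m = (2.91×10⁻⁴)·(0.153)³ / (2·10⁻⁷) = 5.211 A·m².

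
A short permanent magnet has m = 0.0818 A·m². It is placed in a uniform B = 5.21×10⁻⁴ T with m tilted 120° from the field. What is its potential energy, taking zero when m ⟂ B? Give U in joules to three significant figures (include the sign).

U = −m·B = −mB cosθ.
U = −(0.0818)(5.21×10⁻⁴)·cos120° = 2.131×10⁻⁵ J.

U ≈ 2.13×10⁻⁵ J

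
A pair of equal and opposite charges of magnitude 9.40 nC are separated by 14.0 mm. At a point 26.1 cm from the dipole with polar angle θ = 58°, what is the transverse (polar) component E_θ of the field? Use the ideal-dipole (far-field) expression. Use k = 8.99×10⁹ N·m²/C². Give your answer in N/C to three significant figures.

E_θ ≈ 56.4 N/C

Dipole moment p = qd = (9.40×10⁻⁹ C)(0.0140 m) = 1.316×10⁻¹⁰ C·m.
For a dipole, E_θ = (kp sinθ)/r³.
kp/r³ = (8.99×10⁹)(1.316×10⁻¹⁰)/(0.261)³ = 66.54 N/C.
E_θ = 66.54·sin58° = 56.43 N/C.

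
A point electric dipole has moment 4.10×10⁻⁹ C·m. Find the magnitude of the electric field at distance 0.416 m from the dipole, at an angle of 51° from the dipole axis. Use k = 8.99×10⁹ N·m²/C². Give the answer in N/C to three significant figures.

E ≈ 757 N/C

At angle θ the dipole field magnitude is E = (kp/r³)·√(1 + 3cos²θ).
kp/r³ = (8.99×10⁹)(4.10×10⁻⁹) / (0.416)³ = 512.0 N/C.
√(1 + 3cos²51°) = √(1 + 3·0.3960) = √2.1881 ≈ 1.4792.
E ≈ 512.0 × 1.479 = 757.4 N/C.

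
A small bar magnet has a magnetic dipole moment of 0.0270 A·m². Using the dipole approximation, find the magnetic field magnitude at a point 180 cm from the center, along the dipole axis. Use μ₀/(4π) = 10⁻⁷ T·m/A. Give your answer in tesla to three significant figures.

On axis B = (μ₀/4π)·2m/r³.
B = 2·(10⁻⁷)·(0.0270) / (1.80)³ = 9.259×10⁻¹⁰ T.

B ≈ 9.26×10⁻¹⁰ T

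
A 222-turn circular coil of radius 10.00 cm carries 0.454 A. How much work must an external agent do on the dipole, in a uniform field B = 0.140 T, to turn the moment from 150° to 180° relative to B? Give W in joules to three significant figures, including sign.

W ≈ 0.0594 J

m = NIA = NIπa² = 222·(0.454)·π·(0.100)² = 3.166 A·m².
W_ext = ΔU = −mB cosθ₂ + mB cosθ₁ = mB(cosθ₁ − cosθ₂).
W = (3.166)(0.140)·(cos150° − cos180°) = (0.4432)·(+0.1340) = 0.05938 J.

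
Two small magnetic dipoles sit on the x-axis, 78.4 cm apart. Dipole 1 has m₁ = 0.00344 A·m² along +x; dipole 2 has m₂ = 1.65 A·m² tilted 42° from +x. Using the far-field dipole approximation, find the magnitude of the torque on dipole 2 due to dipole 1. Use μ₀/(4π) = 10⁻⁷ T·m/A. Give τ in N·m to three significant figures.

τ ≈ 1.58×10⁻⁹ N·m

Dipole B is on the axis of dipole A, so B₁ there is axial: B₁ = (μ₀/4π)·2m₁/r³ along +x.
B₁ = 2(10⁻⁷)(0.00344)/(0.784)³ = 1.428×10⁻⁹ T.
τ = m₂ B₁ sinθ.
τ = (1.65)(1.428×10⁻⁹)·sin42° = 1.576×10⁻⁹ N·m.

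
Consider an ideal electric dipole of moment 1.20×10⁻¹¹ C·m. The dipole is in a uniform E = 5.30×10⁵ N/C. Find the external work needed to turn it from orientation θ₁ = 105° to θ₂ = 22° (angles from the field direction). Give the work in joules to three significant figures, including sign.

W_ext = ΔU = U(θ₂) − U(θ₁) = −pE cosθ₂ − (−pE cosθ₁) = pE(cosθ₁ − cosθ₂).
W = (1.20×10⁻¹¹)(5.30×10⁵)·(cos105° − cos22°) = (6.360×10⁻⁶)·(-1.1860) = -7.543×10⁻⁶ J.

W ≈ -7.54×10⁻⁶ J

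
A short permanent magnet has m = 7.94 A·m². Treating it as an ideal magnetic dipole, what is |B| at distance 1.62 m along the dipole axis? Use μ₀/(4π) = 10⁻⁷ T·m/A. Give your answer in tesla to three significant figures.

B ≈ 3.74×10⁻⁷ T

On axis B = (μ₀/4π)·2m/r³.
B = 2·(10⁻⁷)·(7.94) / (1.62)³ = 3.735×10⁻⁷ T.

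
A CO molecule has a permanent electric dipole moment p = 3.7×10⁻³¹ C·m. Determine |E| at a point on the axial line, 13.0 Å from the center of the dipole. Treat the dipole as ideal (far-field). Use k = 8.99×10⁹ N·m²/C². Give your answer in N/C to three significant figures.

On the dipole axis E = 2kp/r³.
E = 2·(8.99×10⁹)(3.70×10⁻³¹) / (1.30×10⁻⁹)³ = 3.028×10⁶ N/C.

E ≈ 3.03×10⁶ N/C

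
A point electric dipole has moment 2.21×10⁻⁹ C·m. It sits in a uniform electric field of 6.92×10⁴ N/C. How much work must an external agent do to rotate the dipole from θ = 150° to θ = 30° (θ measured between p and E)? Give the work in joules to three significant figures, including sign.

W_ext = ΔU = U(θ₂) − U(θ₁) = −pE cosθ₂ − (−pE cosθ₁) = pE(cosθ₁ − cosθ₂).
W = (2.21×10⁻⁹)(6.92×10⁴)·(cos150° − cos30°) = (1.529×10⁻⁴)·(-1.7321) = -2.649×10⁻⁴ J.

W ≈ -2.65×10⁻⁴ J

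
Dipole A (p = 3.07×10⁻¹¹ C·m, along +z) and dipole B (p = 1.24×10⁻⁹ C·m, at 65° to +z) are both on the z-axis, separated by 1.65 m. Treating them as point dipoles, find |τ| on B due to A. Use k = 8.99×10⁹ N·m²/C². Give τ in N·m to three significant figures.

τ ≈ 1.38×10⁻¹⁰ N·m

The second dipole sits on the axis of the first, so the field there is axial: E₁ = 2kp₁/r³ along +z.
E₁ = 2(8.99×10⁹)(3.07×10⁻¹¹)/(1.65)³ = 0.1229 N/C.
Torque on the second dipole: τ = p₂ E₁ sinθ.
τ = (1.24×10⁻⁹)(0.1229)·sin65° = 1.381×10⁻¹⁰ N·m.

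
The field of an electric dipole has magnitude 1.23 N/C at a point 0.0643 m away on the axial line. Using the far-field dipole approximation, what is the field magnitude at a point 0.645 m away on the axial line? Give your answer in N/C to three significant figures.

E ≈ 0.00122 N/C

Dipole fields scale as 1/r³ in the far field; the geometry is the same at both points.
E₂ = E₁ · (r₁/r₂)³ = 1.23 · (0.0643/0.645)³.
(r₁/r₂)³ = (0.09969)³ = 0.0009907.
E₂ ≈ 0.001219 N/C.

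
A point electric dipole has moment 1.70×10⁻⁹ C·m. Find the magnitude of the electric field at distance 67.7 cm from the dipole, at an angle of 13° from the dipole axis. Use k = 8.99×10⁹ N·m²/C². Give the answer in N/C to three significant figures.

At angle θ the dipole field magnitude is E = (kp/r³)·√(1 + 3cos²θ).
kp/r³ = (8.99×10⁹)(1.70×10⁻⁹) / (0.677)³ = 49.25 N/C.
√(1 + 3cos²13°) = √(1 + 3·0.9494) = √3.8482 ≈ 1.9617.
E ≈ 49.25 × 1.962 = 96.62 N/C.

E ≈ 96.6 N/C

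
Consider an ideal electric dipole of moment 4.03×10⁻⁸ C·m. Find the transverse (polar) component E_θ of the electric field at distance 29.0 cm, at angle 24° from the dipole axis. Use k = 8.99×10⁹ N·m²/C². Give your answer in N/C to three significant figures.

E_θ ≈ 6040 N/C

For a dipole, E_θ = (kp sinθ)/r³.
kp/r³ = (8.99×10⁹)(4.03×10⁻⁸)/(0.290)³ = 1.485×10⁴ N/C.
E_θ = 1.485×10⁴·sin24° = 6042 N/C.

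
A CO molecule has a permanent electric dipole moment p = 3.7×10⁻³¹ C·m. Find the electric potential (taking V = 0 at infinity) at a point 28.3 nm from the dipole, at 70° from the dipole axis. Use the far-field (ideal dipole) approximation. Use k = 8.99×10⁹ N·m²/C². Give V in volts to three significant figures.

V ≈ 1.42×10⁻⁶ V

The dipole potential is V = kp cosθ / r².
V = (8.99×10⁹)(3.70×10⁻³¹)·cos70° / (2.83×10⁻⁸)² = 1.420×10⁻⁶ V.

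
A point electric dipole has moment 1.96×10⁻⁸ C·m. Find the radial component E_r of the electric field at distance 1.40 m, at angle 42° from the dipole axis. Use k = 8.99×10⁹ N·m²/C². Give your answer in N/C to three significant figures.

E_r ≈ 95.4 N/C

For a dipole, E_r = (2kp cosθ)/r³.
kp/r³ = (8.99×10⁹)(1.96×10⁻⁸)/(1.40)³ = 64.21 N/C.
E_r = 2·64.21·cos42° = 95.44 N/C.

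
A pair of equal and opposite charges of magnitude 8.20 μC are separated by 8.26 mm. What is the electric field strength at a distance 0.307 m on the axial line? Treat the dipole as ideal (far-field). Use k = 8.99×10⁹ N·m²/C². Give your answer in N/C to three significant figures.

E ≈ 4.21×10⁴ N/C

Dipole moment p = qd = (8.20×10⁻⁶ C)(0.00826 m) = 6.773×10⁻⁸ C·m.
On the dipole axis E = 2kp/r³.
E = 2·(8.99×10⁹)(6.773×10⁻⁸) / (0.307)³ = 4.209×10⁴ N/C.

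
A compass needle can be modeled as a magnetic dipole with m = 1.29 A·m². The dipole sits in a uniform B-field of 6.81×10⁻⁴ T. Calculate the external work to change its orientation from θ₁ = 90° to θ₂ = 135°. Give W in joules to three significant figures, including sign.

W ≈ 6.21×10⁻⁴ J

W_ext = ΔU = −mB cosθ₂ + mB cosθ₁ = mB(cosθ₁ − cosθ₂).
W = (1.29)(6.81×10⁻⁴)·(cos90° − cos135°) = (8.785×10⁻⁴)·(+0.7071) = 6.212×10⁻⁴ J.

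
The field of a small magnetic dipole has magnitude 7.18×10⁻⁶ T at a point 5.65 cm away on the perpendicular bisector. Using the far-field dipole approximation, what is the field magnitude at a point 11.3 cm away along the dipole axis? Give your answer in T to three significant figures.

B ≈ 1.80×10⁻⁶ T

Dipole fields scale as 1/r³ in the far field.
The axial field is twice the equatorial field at the same r, so the geometry factor is 2/1.
B₂ = B₁ · (2/1) · (r₁/r₂)³ = 7.18×10⁻⁶ · 2 · (5.65/11.3)³.
(r₁/r₂)³ = (0.5)³ = 0.125.
B₂ ≈ 1.795×10⁻⁶ T.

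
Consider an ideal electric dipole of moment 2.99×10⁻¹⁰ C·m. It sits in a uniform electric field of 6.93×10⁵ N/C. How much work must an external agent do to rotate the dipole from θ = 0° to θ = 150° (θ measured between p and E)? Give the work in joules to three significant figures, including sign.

W ≈ 3.87×10⁻⁴ J

W_ext = ΔU = U(θ₂) − U(θ₁) = −pE cosθ₂ − (−pE cosθ₁) = pE(cosθ₁ − cosθ₂).
W = (2.99×10⁻¹⁰)(6.93×10⁵)·(cos0° − cos150°) = (2.072×10⁻⁴)·(+1.8660) = 3.867×10⁻⁴ J.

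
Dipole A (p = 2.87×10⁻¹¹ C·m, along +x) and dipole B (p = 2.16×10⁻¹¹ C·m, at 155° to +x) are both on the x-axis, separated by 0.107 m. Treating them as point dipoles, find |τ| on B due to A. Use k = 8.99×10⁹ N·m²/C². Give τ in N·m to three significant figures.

The second dipole sits on the axis of the first, so the field there is axial: E₁ = 2kp₁/r³ along +x.
E₁ = 2(8.99×10⁹)(2.87×10⁻¹¹)/(0.107)³ = 421.2 N/C.
Torque on the second dipole: τ = p₂ E₁ sinθ.
τ = (2.16×10⁻¹¹)(421.2)·sin155° = 3.845×10⁻⁹ N·m.

τ ≈ 3.85×10⁻⁹ N·m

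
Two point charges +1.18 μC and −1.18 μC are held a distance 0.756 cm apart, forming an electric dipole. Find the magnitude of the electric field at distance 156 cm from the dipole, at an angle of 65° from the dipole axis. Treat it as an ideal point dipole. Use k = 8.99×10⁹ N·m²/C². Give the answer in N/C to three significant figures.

Dipole moment p = qd = (1.18×10⁻⁶ C)(0.00756 m) = 8.921×10⁻⁹ C·m.
At angle θ the dipole field magnitude is E = (kp/r³)·√(1 + 3cos²θ).
kp/r³ = (8.99×10⁹)(8.921×10⁻⁹) / (1.56)³ = 21.13 N/C.
√(1 + 3cos²65°) = √(1 + 3·0.1786) = √1.5358 ≈ 1.2393.
E ≈ 21.13 × 1.239 = 26.18 N/C.

E ≈ 26.2 N/C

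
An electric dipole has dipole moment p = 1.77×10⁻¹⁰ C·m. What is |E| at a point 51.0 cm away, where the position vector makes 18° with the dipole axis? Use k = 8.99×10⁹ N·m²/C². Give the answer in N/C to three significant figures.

At angle θ the dipole field magnitude is E = (kp/r³)·√(1 + 3cos²θ).
kp/r³ = (8.99×10⁹)(1.77×10⁻¹⁰) / (0.510)³ = 12.00 N/C.
√(1 + 3cos²18°) = √(1 + 3·0.9045) = √3.7135 ≈ 1.9271.
E ≈ 12.00 × 1.927 = 23.12 N/C.

E ≈ 23.1 N/C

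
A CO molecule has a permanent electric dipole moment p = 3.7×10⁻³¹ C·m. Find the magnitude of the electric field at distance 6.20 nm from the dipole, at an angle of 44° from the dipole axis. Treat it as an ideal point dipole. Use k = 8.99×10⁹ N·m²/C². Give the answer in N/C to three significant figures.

At angle θ the dipole field magnitude is E = (kp/r³)·√(1 + 3cos²θ).
kp/r³ = (8.99×10⁹)(3.70×10⁻³¹) / (6.20×10⁻⁹)³ = 1.396×10⁴ N/C.
√(1 + 3cos²44°) = √(1 + 3·0.5174) = √2.5523 ≈ 1.5976.
E ≈ 1.396×10⁴ × 1.598 = 2.230×10⁴ N/C.

E ≈ 2.23×10⁴ N/C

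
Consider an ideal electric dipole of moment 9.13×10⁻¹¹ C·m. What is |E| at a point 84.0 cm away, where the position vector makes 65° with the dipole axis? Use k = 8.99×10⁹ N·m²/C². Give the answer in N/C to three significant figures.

E ≈ 1.72 N/C

At angle θ the dipole field magnitude is E = (kp/r³)·√(1 + 3cos²θ).
kp/r³ = (8.99×10⁹)(9.13×10⁻¹¹) / (0.840)³ = 1.385 N/C.
√(1 + 3cos²65°) = √(1 + 3·0.1786) = √1.5358 ≈ 1.2393.
E ≈ 1.385 × 1.239 = 1.716 N/C.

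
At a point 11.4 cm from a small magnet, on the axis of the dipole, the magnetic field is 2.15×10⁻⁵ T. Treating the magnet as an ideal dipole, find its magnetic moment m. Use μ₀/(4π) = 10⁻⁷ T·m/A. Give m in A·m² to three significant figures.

On axis B = (μ₀/4π)·2m/r³, so m = Br³·4π/(μ₀·2).
m = (2.15×10⁻⁵)·(0.114)³ / (2·10⁻⁷) = 0.1593 A·m².

m ≈ 0.159 A·m²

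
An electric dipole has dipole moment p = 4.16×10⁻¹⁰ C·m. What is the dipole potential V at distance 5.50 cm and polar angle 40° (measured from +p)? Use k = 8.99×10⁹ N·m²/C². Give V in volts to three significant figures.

V ≈ 947 V

The dipole potential is V = kp cosθ / r².
V = (8.99×10⁹)(4.16×10⁻¹⁰)·cos40° / (0.0550)² = 947.1 V.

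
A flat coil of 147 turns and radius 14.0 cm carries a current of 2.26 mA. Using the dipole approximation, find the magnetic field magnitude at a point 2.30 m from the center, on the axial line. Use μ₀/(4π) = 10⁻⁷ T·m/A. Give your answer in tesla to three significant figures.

m = NIA = NIπa² = 147·(0.00226)·π·(0.140)² = 0.02046 A·m².
On axis B = (μ₀/4π)·2m/r³.
B = 2·(10⁻⁷)·(0.02046) / (2.30)³ = 3.363×10⁻¹⁰ T.

B ≈ 3.36×10⁻¹⁰ T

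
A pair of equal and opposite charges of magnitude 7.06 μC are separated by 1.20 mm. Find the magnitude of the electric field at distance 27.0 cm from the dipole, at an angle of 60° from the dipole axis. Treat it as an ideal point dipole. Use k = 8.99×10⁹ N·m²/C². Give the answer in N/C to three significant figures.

Dipole moment p = qd = (7.06×10⁻⁶ C)(0.00120 m) = 8.472×10⁻⁹ C·m.
At angle θ the dipole field magnitude is E = (kp/r³)·√(1 + 3cos²θ).
kp/r³ = (8.99×10⁹)(8.472×10⁻⁹) / (0.270)³ = 3869 N/C.
√(1 + 3cos²60°) = √(1 + 3·0.2500) = √1.7500 ≈ 1.3229.
E ≈ 3869 × 1.323 = 5119 N/C.

E ≈ 5120 N/C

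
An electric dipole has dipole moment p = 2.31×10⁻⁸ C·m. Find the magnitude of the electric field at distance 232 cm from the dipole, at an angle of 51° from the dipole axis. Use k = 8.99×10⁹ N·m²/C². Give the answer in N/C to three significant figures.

At angle θ the dipole field magnitude is E = (kp/r³)·√(1 + 3cos²θ).
kp/r³ = (8.99×10⁹)(2.31×10⁻⁸) / (2.32)³ = 16.63 N/C.
√(1 + 3cos²51°) = √(1 + 3·0.3960) = √2.1881 ≈ 1.4792.
E ≈ 16.63 × 1.479 = 24.60 N/C.

E ≈ 24.6 N/C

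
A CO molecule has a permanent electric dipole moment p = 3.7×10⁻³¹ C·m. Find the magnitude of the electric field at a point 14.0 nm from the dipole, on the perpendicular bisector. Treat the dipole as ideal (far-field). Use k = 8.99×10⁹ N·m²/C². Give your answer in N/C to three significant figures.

E ≈ 1210 N/C

In the equatorial plane E = kp/r³.
E = (8.99×10⁹)(3.70×10⁻³¹) / (1.40×10⁻⁸)³ = 1212 N/C.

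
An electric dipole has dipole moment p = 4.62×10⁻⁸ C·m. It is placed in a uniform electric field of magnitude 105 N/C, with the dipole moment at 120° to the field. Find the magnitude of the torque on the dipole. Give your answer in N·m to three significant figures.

τ ≈ 4.20×10⁻⁶ N·m

Torque on an electric dipole: τ = pE sinθ.
τ = (4.62×10⁻⁸)(105)·sin120° = 4.201×10⁻⁶ N·m.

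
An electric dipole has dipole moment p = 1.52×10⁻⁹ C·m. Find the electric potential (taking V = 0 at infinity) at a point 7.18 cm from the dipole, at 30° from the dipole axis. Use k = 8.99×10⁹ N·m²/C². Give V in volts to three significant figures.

The dipole potential is V = kp cosθ / r².
V = (8.99×10⁹)(1.52×10⁻⁹)·cos30° / (0.0718)² = 2296 V.

V ≈ 2300 V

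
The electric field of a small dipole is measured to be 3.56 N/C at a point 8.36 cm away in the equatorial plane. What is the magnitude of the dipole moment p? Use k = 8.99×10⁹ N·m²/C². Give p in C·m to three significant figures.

p ≈ 2.31×10⁻¹³ C·m

In the equatorial plane E = kp/r³, so p = Er³/(k).
p = (3.56)·(0.0836)³ / (8.99×10⁹) = 2.314×10⁻¹³ C·m.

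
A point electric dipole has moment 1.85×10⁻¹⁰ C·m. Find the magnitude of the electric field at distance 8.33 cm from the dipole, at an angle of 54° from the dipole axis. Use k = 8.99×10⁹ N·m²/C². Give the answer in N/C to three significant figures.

E ≈ 4110 N/C

At angle θ the dipole field magnitude is E = (kp/r³)·√(1 + 3cos²θ).
kp/r³ = (8.99×10⁹)(1.85×10⁻¹⁰) / (0.0833)³ = 2877 N/C.
√(1 + 3cos²54°) = √(1 + 3·0.3455) = √2.0365 ≈ 1.4271.
E ≈ 2877 × 1.427 = 4106 N/C.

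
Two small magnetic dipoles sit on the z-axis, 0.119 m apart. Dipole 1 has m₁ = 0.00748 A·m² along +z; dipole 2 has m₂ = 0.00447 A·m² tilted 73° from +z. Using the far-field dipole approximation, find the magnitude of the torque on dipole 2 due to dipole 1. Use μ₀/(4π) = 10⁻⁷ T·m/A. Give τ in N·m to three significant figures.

Dipole B is on the axis of dipole A, so B₁ there is axial: B₁ = (μ₀/4π)·2m₁/r³ along +z.
B₁ = 2(10⁻⁷)(0.00748)/(0.119)³ = 8.878×10⁻⁷ T.
τ = m₂ B₁ sinθ.
τ = (0.00447)(8.878×10⁻⁷)·sin73° = 3.795×10⁻⁹ N·m.

τ ≈ 3.79×10⁻⁹ N·m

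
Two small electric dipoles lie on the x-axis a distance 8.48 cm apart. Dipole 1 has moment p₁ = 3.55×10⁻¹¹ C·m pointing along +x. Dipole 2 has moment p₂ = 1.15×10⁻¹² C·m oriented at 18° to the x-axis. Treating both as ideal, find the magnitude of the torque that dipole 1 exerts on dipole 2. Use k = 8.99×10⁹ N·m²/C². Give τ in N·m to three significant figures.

The second dipole sits on the axis of the first, so the field there is axial: E₁ = 2kp₁/r³ along +x.
E₁ = 2(8.99×10⁹)(3.55×10⁻¹¹)/(0.0848)³ = 1047 N/C.
Torque on the second dipole: τ = p₂ E₁ sinθ.
τ = (1.15×10⁻¹²)(1047)·sin18° = 3.720×10⁻¹⁰ N·m.

τ ≈ 3.72×10⁻¹⁰ N·m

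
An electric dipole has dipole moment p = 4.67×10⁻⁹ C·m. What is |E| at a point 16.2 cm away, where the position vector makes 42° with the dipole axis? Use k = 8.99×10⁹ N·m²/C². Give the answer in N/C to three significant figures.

At angle θ the dipole field magnitude is E = (kp/r³)·√(1 + 3cos²θ).
kp/r³ = (8.99×10⁹)(4.67×10⁻⁹) / (0.162)³ = 9875 N/C.
√(1 + 3cos²42°) = √(1 + 3·0.5523) = √2.6568 ≈ 1.6300.
E ≈ 9875 × 1.630 = 1.610×10⁴ N/C.

E ≈ 1.61×10⁴ N/C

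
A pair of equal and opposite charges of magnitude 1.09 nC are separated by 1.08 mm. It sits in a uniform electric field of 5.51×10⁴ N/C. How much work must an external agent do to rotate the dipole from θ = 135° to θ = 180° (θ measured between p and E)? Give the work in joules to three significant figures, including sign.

W ≈ 1.90×10⁻⁸ J

Dipole moment p = qd = (1.09×10⁻⁹ C)(0.00108 m) = 1.177×10⁻¹² C·m.
W_ext = ΔU = U(θ₂) − U(θ₁) = −pE cosθ₂ − (−pE cosθ₁) = pE(cosθ₁ − cosθ₂).
W = (1.177×10⁻¹²)(5.51×10⁴)·(cos135° − cos180°) = (6.485×10⁻⁸)·(+0.2929) = 1.899×10⁻⁸ J.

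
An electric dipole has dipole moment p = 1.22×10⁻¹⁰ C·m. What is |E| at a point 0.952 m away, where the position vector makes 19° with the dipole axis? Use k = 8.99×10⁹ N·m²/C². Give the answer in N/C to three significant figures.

E ≈ 2.44 N/C

At angle θ the dipole field magnitude is E = (kp/r³)·√(1 + 3cos²θ).
kp/r³ = (8.99×10⁹)(1.22×10⁻¹⁰) / (0.952)³ = 1.271 N/C.
√(1 + 3cos²19°) = √(1 + 3·0.8940) = √3.6820 ≈ 1.9189.
E ≈ 1.271 × 1.919 = 2.439 N/C.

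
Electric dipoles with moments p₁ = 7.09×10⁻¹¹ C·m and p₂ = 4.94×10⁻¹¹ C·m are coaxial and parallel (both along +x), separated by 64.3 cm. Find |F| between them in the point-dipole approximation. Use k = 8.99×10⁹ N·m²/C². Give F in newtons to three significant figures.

On-axis field of dipole 1 at distance r: E = 2kp₁/r³. Force on dipole 2 is F = p₂·dE/dr (gradient along axis).
dE/dr = −6kp₁/r⁴, so |F| = 6kp₁p₂/r⁴ (attractive for aligned moments).
F = 6(8.99×10⁹)(7.09×10⁻¹¹)(4.94×10⁻¹¹)/(0.643)⁴ = 1.105×10⁻⁹ N.

F ≈ 1.11×10⁻⁹ N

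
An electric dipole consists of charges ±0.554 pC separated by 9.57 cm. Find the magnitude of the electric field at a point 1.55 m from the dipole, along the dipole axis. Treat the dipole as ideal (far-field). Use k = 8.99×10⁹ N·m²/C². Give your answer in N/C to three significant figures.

E ≈ 2.56×10⁻⁴ N/C

Dipole moment p = qd = (5.54×10⁻¹³ C)(0.0957 m) = 5.302×10⁻¹⁴ C·m.
On the dipole axis E = 2kp/r³.
E = 2·(8.99×10⁹)(5.302×10⁻¹⁴) / (1.55)³ = 2.560×10⁻⁴ N/C.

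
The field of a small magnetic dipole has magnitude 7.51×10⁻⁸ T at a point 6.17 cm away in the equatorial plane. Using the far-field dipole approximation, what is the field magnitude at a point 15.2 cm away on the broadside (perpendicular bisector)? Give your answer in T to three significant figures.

B ≈ 5.02×10⁻⁹ T

Dipole fields scale as 1/r³ in the far field; the geometry is the same at both points.
B₂ = B₁ · (r₁/r₂)³ = 7.51×10⁻⁸ · (6.17/15.2)³.
(r₁/r₂)³ = (0.4059)³ = 0.06688.
B₂ ≈ 5.023×10⁻⁹ T.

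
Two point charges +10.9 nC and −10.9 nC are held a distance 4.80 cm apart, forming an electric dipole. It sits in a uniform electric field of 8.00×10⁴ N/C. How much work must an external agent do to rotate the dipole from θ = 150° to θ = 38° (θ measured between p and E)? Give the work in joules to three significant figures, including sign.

W ≈ -6.92×10⁻⁵ J

Dipole moment p = qd = (1.09×10⁻⁸ C)(0.0480 m) = 5.232×10⁻¹⁰ C·m.
W_ext = ΔU = U(θ₂) − U(θ₁) = −pE cosθ₂ − (−pE cosθ₁) = pE(cosθ₁ − cosθ₂).
W = (5.232×10⁻¹⁰)(8.00×10⁴)·(cos150° − cos38°) = (4.186×10⁻⁵)·(-1.6540) = -6.923×10⁻⁵ J.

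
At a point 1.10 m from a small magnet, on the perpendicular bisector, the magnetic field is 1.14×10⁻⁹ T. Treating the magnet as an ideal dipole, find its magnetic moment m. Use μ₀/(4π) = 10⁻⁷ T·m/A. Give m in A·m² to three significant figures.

m ≈ 0.0152 A·m²

In the equatorial plane B = (μ₀/4π)·m/r³, so m = Br³·4π/(μ₀).
m = (1.14×10⁻⁹)·(1.10)³ / (10⁻⁷) = 0.01517 A·m².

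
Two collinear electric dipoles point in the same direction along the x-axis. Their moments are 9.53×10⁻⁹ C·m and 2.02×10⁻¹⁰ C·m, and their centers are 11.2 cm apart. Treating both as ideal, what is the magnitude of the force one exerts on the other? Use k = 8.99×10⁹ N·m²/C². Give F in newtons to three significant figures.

On-axis field of dipole 1 at distance r: E = 2kp₁/r³. Force on dipole 2 is F = p₂·dE/dr (gradient along axis).
dE/dr = −6kp₁/r⁴, so |F| = 6kp₁p₂/r⁴ (attractive for aligned moments).
F = 6(8.99×10⁹)(9.53×10⁻⁹)(2.02×10⁻¹⁰)/(0.112)⁴ = 6.599×10⁻⁴ N.

F ≈ 6.60×10⁻⁴ N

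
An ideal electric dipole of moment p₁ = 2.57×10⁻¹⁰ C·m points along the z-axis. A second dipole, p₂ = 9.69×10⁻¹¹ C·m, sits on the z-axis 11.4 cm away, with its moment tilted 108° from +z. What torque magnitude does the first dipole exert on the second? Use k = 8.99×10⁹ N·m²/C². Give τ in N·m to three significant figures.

τ ≈ 2.87×10⁻⁷ N·m

The second dipole sits on the axis of the first, so the field there is axial: E₁ = 2kp₁/r³ along +z.
E₁ = 2(8.99×10⁹)(2.57×10⁻¹⁰)/(0.114)³ = 3119 N/C.
Torque on the second dipole: τ = p₂ E₁ sinθ.
τ = (9.69×10⁻¹¹)(3119)·sin108° = 2.874×10⁻⁷ N·m.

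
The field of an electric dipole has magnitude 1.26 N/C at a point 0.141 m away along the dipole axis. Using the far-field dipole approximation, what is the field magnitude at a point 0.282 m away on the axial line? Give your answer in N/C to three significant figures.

E ≈ 0.158 N/C

Dipole fields scale as 1/r³ in the far field; the geometry is the same at both points.
E₂ = E₁ · (r₁/r₂)³ = 1.26 · (0.141/0.282)³.
(r₁/r₂)³ = (0.5)³ = 0.125.
E₂ ≈ 0.1575 N/C.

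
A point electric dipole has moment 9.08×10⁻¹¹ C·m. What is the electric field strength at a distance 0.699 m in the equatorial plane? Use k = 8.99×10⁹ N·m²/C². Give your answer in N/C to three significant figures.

On the perpendicular bisector E = kp/r³ (half the axial value at the same distance).
E = (8.99×10⁹)(9.08×10⁻¹¹) / (0.699)³ = 2.390 N/C.

E ≈ 2.39 N/C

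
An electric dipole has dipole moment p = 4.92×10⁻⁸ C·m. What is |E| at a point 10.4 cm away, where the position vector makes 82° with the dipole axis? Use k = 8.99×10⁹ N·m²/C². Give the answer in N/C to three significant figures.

At angle θ the dipole field magnitude is E = (kp/r³)·√(1 + 3cos²θ).
kp/r³ = (8.99×10⁹)(4.92×10⁻⁸) / (0.104)³ = 3.932×10⁵ N/C.
√(1 + 3cos²82°) = √(1 + 3·0.0194) = √1.0581 ≈ 1.0286.
E ≈ 3.932×10⁵ × 1.029 = 4.045×10⁵ N/C.

E ≈ 4.04×10⁵ N/C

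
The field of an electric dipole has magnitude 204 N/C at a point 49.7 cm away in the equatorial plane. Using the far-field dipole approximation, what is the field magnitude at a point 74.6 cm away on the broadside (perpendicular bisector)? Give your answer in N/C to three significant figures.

Dipole fields scale as 1/r³ in the far field; the geometry is the same at both points.
E₂ = E₁ · (r₁/r₂)³ = 204 · (49.7/74.6)³.
(r₁/r₂)³ = (0.6662)³ = 0.2957.
E₂ ≈ 60.32 N/C.

E ≈ 60.3 N/C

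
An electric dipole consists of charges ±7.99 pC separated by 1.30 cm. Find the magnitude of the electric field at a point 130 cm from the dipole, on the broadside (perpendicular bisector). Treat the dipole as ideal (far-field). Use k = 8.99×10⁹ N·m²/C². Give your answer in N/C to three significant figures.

E ≈ 4.25×10⁻⁴ N/C

Dipole moment p = qd = (7.99×10⁻¹² C)(0.0130 m) = 1.039×10⁻¹³ C·m.
In the equatorial plane E = kp/r³.
E = (8.99×10⁹)(1.039×10⁻¹³) / (1.30)³ = 4.252×10⁻⁴ N/C.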